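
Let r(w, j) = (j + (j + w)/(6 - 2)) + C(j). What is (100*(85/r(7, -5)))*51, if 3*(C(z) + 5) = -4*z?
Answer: -153000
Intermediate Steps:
C(z) = -5 - 4*z/3 (C(z) = -5 + (-4*z)/3 = -5 - 4*z/3)
r(w, j) = -5 - j/12 + w/4 (r(w, j) = (j + (j + w)/(6 - 2)) + (-5 - 4*j/3) = (j + (j + w)/4) + (-5 - 4*j/3) = (j + (j + w)*(1/4)) + (-5 - 4*j/3) = (j + (j/4 + w/4)) + (-5 - 4*j/3) = (w/4 + 5*j/4) + (-5 - 4*j/3) = -5 - j/12 + w/4)
(100*(85/r(7, -5)))*51 = (100*(85/(-5 - 1/12*(-5) + (1/4)*7)))*51 = (100*(85/(-5 + 5/12 + 7/4)))*51 = (100*(85/(-17/6)))*51 = (100*(85*(-6/17)))*51 = (100*(-30))*51 = -3000*51 = -153000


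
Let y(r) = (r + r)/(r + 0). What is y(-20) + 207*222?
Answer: 45956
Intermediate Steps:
y(r) = 2 (y(r) = (2*r)/r = 2)
y(-20) + 207*222 = 2 + 207*222 = 2 + 45954 = 45956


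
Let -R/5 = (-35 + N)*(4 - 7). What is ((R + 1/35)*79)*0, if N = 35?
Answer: 0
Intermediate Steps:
R = 0 (R = -5*(-35 + 35)*(4 - 7) = -0*(-3) = -5*0 = 0)
((R + 1/35)*79)*0 = ((0 + 1/35)*79)*0 = ((1/35)*79)*0 = (79/35)*0 = 0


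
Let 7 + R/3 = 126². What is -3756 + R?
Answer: 43851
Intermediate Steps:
R = 47607 (R = -21 + 3*126² = -21 + 3*15876 = -21 + 47628 = 47607)
-3756 + R = -3756 + 47607 = 43851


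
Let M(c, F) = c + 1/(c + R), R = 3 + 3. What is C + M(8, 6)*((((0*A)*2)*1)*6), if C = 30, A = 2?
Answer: 30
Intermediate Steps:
R = 6
M(c, F) = c + 1/(6 + c) (M(c, F) = c + 1/(c + 6) = c + 1/(6 + c))
C + M(8, 6)*((((0*A)*2)*1)*6) = 30 + ((1 + 8² + 6*8)/(6 + 8))*((((0*2)*2)*1)*6) = 30 + ((1 + 64 + 48)/14)*(((0*2)*1)*6) = 30 + ((1/14)*113)*((0*1)*6) = 30 + 113*(0*6)/14 = 30 + (113/14)*0 = 30 + 0 = 30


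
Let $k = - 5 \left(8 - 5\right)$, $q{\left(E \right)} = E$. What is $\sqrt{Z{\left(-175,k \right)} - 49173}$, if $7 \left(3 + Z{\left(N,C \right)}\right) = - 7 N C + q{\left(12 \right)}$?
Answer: $\frac{i \sqrt{2538165}}{7} \approx 227.59 i$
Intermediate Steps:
$k = -15$ ($k = \left(-5\right) 3 = -15$)
$Z{\left(N,C \right)} = - \frac{9}{7} - C N$ ($Z{\left(N,C \right)} = -3 + \frac{- 7 N C + 12}{7} = -3 + \frac{- 7 C N + 12}{7} = -3 + \frac{12 - 7 C N}{7} = -3 - \left(- \frac{12}{7} + C N\right) = - \frac{9}{7} - C N$)
$\sqrt{Z{\left(-175,k \right)} - 49173} = \sqrt{\left(- \frac{9}{7} - \left(-15\right) \left(-175\right)\right) - 49173} = \sqrt{\left(- \frac{9}{7} - 2625\right) - 49173} = \sqrt{- \frac{18384}{7} - 49173} = \sqrt{- \frac{362595}{7}} = \frac{i \sqrt{2538165}}{7}$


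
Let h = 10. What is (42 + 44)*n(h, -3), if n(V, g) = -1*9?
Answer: -774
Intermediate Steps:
n(V, g) = -9
(42 + 44)*n(h, -3) = (42 + 44)*(-9) = 86*(-9) = -774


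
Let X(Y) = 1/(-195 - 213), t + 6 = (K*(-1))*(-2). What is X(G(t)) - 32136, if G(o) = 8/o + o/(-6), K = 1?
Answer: -13111489/408 ≈ -32136.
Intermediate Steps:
t = -4 (t = -6 + (1*(-1))*(-2) = -6 - 1*(-2) = -6 + 2 = -4)
G(o) = 8/o - o/6 (G(o) = 8/o + o*(-⅙) = 8/o - o/6)
X(Y) = -1/408 (X(Y) = 1/(-408) = -1/408)
X(G(t)) - 32136 = -1/408 - 32136 = -13111489/408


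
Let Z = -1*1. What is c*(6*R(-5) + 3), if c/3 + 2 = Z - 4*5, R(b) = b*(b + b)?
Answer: -20907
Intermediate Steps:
Z = -1
R(b) = 2*b² (R(b) = b*(2*b) = 2*b²)
c = -69 (c = -6 + 3*(-1 - 4*5) = -6 + 3*(-1 - 20) = -6 + 3*(-21) = -6 - 63 = -69)
c*(6*R(-5) + 3) = -69*(6*(2*(-5)²) + 3) = -69*(6*(2*25) + 3) = -69*(6*50 + 3) = -69*(300 + 3) = -69*303 = -20907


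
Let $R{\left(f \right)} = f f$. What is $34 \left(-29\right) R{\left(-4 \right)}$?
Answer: $-15776$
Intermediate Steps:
$R{\left(f \right)} = f^{2}$
$34 \left(-29\right) R{\left(-4 \right)} = 34 \left(-29\right) \left(-4\right)^{2} = \left(-986\right) 16 = -15776$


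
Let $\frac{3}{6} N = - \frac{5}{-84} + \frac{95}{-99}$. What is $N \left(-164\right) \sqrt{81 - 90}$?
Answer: $\frac{204590 i}{231} \approx 885.67 i$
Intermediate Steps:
$N = - \frac{2495}{1386}$ ($N = 2 \left(- \frac{5}{-84} + \frac{95}{-99}\right) = 2 \left(\left(-5\right) \left(- \frac{1}{84}\right) + 95 \left(- \frac{1}{99}\right)\right) = 2 \left(\frac{5}{84} - \frac{95}{99}\right) = 2 \left(- \frac{2495}{2772}\right) = - \frac{2495}{1386} \approx -1.8001$)
$N \left(-164\right) \sqrt{81 - 90} = \left(- \frac{2495}{1386}\right) \left(-164\right) \sqrt{81 - 90} = \frac{204590 \sqrt{-9}}{693} = \frac{204590 \cdot 3 i}{693} = \frac{204590 i}{231}$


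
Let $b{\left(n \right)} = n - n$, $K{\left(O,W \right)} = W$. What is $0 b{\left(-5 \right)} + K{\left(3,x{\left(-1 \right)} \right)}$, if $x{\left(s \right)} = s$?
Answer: $-1$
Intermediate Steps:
$b{\left(n \right)} = 0$
$0 b{\left(-5 \right)} + K{\left(3,x{\left(-1 \right)} \right)} = 0 \cdot 0 - 1 = 0 - 1 = -1$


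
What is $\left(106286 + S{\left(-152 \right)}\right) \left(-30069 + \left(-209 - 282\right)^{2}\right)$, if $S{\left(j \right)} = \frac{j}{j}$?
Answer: $22427832444$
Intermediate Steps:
$S{\left(j \right)} = 1$
$\left(106286 + S{\left(-152 \right)}\right) \left(-30069 + \left(-209 - 282\right)^{2}\right) = \left(106286 + 1\right) \left(-30069 + \left(-209 - 282\right)^{2}\right) = 106287 \left(-30069 + \left(-491\right)^{2}\right) = 106287 \left(-30069 + 241081\right) = 106287 \cdot 211012 = 22427832444$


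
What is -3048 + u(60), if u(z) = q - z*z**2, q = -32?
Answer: -219080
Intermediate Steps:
u(z) = -32 - z**3 (u(z) = -32 - z*z**2 = -32 - z**3)
-3048 + u(60) = -3048 + (-32 - 1*60**3) = -3048 + (-32 - 1*216000) = -3048 + (-32 - 216000) = -3048 - 216032 = -219080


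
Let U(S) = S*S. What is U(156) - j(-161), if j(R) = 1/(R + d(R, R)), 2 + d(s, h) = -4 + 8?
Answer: 3869425/159 ≈ 24336.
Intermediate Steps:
U(S) = S²
d(s, h) = 2 (d(s, h) = -2 + (-4 + 8) = -2 + 4 = 2)
j(R) = 1/(2 + R) (j(R) = 1/(R + 2) = 1/(2 + R))
U(156) - j(-161) = 156² - 1/(2 - 161) = 24336 - 1/(-159) = 24336 - 1*(-1/159) = 24336 + 1/159 = 3869425/159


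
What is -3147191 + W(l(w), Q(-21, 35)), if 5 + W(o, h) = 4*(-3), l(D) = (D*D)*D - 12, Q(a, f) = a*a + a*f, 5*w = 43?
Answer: -3147208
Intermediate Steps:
w = 43/5 (w = (⅕)*43 = 43/5 ≈ 8.6000)
Q(a, f) = a² + a*f
l(D) = -12 + D³ (l(D) = D²*D - 12 = D³ - 12 = -12 + D³)
W(o, h) = -17 (W(o, h) = -5 + 4*(-3) = -5 - 12 = -17)
-3147191 + W(l(w), Q(-21, 35)) = -3147191 - 17 = -3147208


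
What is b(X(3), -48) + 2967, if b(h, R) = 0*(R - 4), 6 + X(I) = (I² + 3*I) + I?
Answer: 2967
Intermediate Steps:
X(I) = -6 + I² + 4*I (X(I) = -6 + ((I² + 3*I) + I) = -6 + (I² + 4*I) = -6 + I² + 4*I)
b(h, R) = 0 (b(h, R) = 0*(-4 + R) = 0)
b(X(3), -48) + 2967 = 0 + 2967 = 2967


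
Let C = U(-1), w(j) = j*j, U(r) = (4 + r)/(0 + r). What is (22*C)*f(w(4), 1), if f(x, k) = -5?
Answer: 330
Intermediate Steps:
U(r) = (4 + r)/r
w(j) = j²
C = -3 (C = (4 - 1)/(-1) = -1*3 = -3)
(22*C)*f(w(4), 1) = (22*(-3))*(-5) = -66*(-5) = 330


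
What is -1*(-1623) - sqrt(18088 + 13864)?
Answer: 1623 - 4*sqrt(1997) ≈ 1444.2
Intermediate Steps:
-1*(-1623) - sqrt(18088 + 13864) = 1623 - sqrt(31952) = 1623 - 4*sqrt(1997)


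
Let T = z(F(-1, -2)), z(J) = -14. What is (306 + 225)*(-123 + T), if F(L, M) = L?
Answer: -72747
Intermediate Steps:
T = -14
(306 + 225)*(-123 + T) = (306 + 225)*(-123 - 14) = 531*(-137) = -72747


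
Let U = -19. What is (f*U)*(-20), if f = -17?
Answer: -6460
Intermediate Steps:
(f*U)*(-20) = -17*(-19)*(-20) = 323*(-20) = -6460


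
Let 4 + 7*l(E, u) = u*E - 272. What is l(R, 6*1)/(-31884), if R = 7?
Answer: 39/37198 ≈ 0.0010484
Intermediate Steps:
l(E, u) = -276/7 + E*u/7 (l(E, u) = -4/7 + (u*E - 272)/7 = -4/7 + (E*u - 272)/7 = -4/7 + (-272 + E*u)/7 = -4/7 + (-272/7 + E*u/7) = -276/7 + E*u/7)
l(R, 6*1)/(-31884) = (-276/7 + (1/7)*7*(6*1))/(-31884) = (-276/7 + (1/7)*7*6)*(-1/31884) = (-276/7 + 6)*(-1/31884) = -234/7*(-1/31884) = 39/37198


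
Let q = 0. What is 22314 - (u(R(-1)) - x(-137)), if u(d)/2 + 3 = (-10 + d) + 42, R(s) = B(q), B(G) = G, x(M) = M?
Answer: 22119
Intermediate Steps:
R(s) = 0
u(d) = 58 + 2*d (u(d) = -6 + 2*((-10 + d) + 42) = -6 + 2*(32 + d) = -6 + (64 + 2*d) = 58 + 2*d)
22314 - (u(R(-1)) - x(-137)) = 22314 - ((58 + 2*0) - 1*(-137)) = 22314 - ((58 + 0) + 137) = 22314 - (58 + 137) = 22314 - 1*195 = 22314 - 195 = 22119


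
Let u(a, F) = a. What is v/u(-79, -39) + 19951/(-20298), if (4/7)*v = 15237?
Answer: -1085634449/3207084 ≈ -338.51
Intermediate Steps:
v = 106659/4 (v = (7/4)*15237 = 106659/4 ≈ 26665.)
v/u(-79, -39) + 19951/(-20298) = (106659/4)/(-79) + 19951/(-20298) = (106659/4)*(-1/79) + 19951*(-1/20298) = -106659/316 - 19951/20298 = -1085634449/3207084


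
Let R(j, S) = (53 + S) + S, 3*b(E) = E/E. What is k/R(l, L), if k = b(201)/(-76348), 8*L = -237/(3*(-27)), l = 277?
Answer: -9/110761861 ≈ -8.1255e-8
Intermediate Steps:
b(E) = ⅓ (b(E) = (E/E)/3 = (⅓)*1 = ⅓)
L = 79/216 (L = (-237/(3*(-27)))/8 = (-237/(-81))/8 = (-237*(-1/81))/8 = (⅛)*(79/27) = 79/216 ≈ 0.36574)
R(j, S) = 53 + 2*S
k = -1/229044 (k = (⅓)/(-76348) = (⅓)*(-1/76348) = -1/229044 ≈ -4.3660e-6)
k/R(l, L) = -1/(229044*(53 + 2*(79/216))) = -1/(229044*(53 + 79/108)) = -1/(229044*5803/108) = -1/229044*108/5803 = -9/110761861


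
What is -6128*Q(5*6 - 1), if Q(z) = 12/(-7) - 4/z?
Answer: 2304128/203 ≈ 11350.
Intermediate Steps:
Q(z) = -12/7 - 4/z (Q(z) = 12*(-⅐) - 4/z = -12/7 - 4/z)
-6128*Q(5*6 - 1) = -6128*(-12/7 - 4/(5*6 - 1)) = -6128*(-12/7 - 4/(30 - 1)) = -6128*(-12/7 - 4/29) = -6128*(-376/203) = 2304128/203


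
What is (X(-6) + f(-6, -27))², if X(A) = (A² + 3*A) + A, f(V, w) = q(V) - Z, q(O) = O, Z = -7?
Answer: 169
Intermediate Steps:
f(V, w) = 7 + V (f(V, w) = V - 1*(-7) = V + 7 = 7 + V)
X(A) = A² + 4*A
(X(-6) + f(-6, -27))² = (-6*(4 - 6) + (7 - 6))² = (-6*(-2) + 1)² = (12 + 1)² = 13² = 169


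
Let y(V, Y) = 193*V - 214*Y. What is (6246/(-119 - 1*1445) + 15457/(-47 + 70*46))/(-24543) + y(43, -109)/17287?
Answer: 1925867994945985/1052747223125526 ≈ 1.8294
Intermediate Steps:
y(V, Y) = -214*Y + 193*V
(6246/(-119 - 1*1445) + 15457/(-47 + 70*46))/(-24543) + y(43, -109)/17287 = (6246/(-119 - 1*1445) + 15457/(-47 + 70*46))/(-24543) + (-214*(-109) + 193*43)/17287 = (6246/(-119 - 1445) + 15457/(-47 + 3220))*(-1/24543) + (23326 + 8299)*(1/17287) = (6246/(-1564) + 15457/3173)*(-1/24543) + 31625*(1/17287) = (6246*(-1/1564) + 15457*(1/3173))*(-1/24543) + 31625/17287 = (-3123/782 + 15457/3173)*(-1/24543) + 31625/17287 = (2178095/2481286)*(-1/24543) + 31625/17287 = -2178095/60898202298 + 31625/17287 = 1925867994945985/1052747223125526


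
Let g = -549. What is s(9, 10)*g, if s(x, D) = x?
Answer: -4941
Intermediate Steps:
s(9, 10)*g = 9*(-549) = -4941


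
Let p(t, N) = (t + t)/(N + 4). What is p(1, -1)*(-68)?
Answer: -136/3 ≈ -45.333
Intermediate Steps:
p(t, N) = 2*t/(4 + N) (p(t, N) = (2*t)/(4 + N) = 2*t/(4 + N))
p(1, -1)*(-68) = (2*1/(4 - 1))*(-68) = (2*1/3)*(-68) = (2*1*(⅓))*(-68) = (⅔)*(-68) = -136/3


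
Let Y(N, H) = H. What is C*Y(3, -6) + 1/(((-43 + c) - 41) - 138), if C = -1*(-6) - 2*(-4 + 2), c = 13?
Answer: -12541/209 ≈ -60.005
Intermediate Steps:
C = 10 (C = 6 - 2*(-2) = 6 + 4 = 10)
C*Y(3, -6) + 1/(((-43 + c) - 41) - 138) = 10*(-6) + 1/(((-43 + 13) - 41) - 138) = -60 + 1/((-30 - 41) - 138) = -60 + 1/(-71 - 138) = -60 + 1/(-209) = -60 - 1/209 = -12541/209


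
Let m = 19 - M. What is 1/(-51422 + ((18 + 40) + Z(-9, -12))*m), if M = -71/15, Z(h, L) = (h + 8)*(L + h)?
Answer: -15/743206 ≈ -2.0183e-5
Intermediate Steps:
Z(h, L) = (8 + h)*(L + h)
M = -71/15 (M = -71*1/15 = -71/15 ≈ -4.7333)
m = 356/15 (m = 19 - 1*(-71/15) = 19 + 71/15 = 356/15 ≈ 23.733)
1/(-51422 + ((18 + 40) + Z(-9, -12))*m) = 1/(-51422 + ((18 + 40) + ((-9)² + 8*(-12) + 8*(-9) - 12*(-9)))*(356/15)) = 1/(-51422 + (58 + (81 - 96 - 72 + 108))*(356/15)) = 1/(-51422 + (58 + 21)*(356/15)) = 1/(-51422 + 79*(356/15)) = 1/(-51422 + 28124/15) = 1/(-743206/15) = -15/743206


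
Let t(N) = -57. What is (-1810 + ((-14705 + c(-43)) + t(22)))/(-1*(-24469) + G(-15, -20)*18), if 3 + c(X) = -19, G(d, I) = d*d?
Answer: -16594/28519 ≈ -0.58186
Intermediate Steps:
G(d, I) = d**2
c(X) = -22 (c(X) = -3 - 19 = -22)
(-1810 + ((-14705 + c(-43)) + t(22)))/(-1*(-24469) + G(-15, -20)*18) = (-1810 + ((-14705 - 22) - 57))/(-1*(-24469) + (-15)**2*18) = (-1810 + (-14727 - 57))/(24469 + 225*18) = (-1810 - 14784)/(24469 + 4050) = -16594/28519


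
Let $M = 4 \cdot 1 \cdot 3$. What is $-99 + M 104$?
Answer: $1149$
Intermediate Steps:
$M = 12$ ($M = 4 \cdot 3 = 12$)
$-99 + M 104 = -99 + 12 \cdot 104 = -99 + 1248 = 1149$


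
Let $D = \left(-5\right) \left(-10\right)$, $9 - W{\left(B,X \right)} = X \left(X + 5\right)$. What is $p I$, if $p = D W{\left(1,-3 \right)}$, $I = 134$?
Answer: $100500$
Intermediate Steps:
$W{\left(B,X \right)} = 9 - X \left(5 + X\right)$ ($W{\left(B,X \right)} = 9 - X \left(X + 5\right) = 9 - X \left(5 + X\right)$)
$D = 50$
$p = 750$ ($p = 50 \left(9 - \left(-3\right)^{2} - -15\right) = 50 \left(9 - 9 + 15\right) = 50 \cdot 15 = 750$)
$p I = 750 \cdot 134 = 100500$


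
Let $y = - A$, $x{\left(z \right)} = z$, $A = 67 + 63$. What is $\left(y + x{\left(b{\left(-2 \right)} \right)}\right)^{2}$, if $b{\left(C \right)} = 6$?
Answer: $15376$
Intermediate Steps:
$A = 130$
$y = -130$ ($y = \left(-1\right) 130 = -130$)
$\left(y + x{\left(b{\left(-2 \right)} \right)}\right)^{2} = \left(-130 + 6\right)^{2} = \left(-124\right)^{2} = 15376$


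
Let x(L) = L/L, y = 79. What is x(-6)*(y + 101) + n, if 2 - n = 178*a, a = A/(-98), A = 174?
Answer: 24404/49 ≈ 498.04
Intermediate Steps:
a = -87/49 (a = 174/(-98) = 174*(-1/98) = -87/49 ≈ -1.7755)
x(L) = 1
n = 15584/49 (n = 2 - 178*(-87)/49 = 2 - 1*(-15486/49) = 2 + 15486/49 = 15584/49 ≈ 318.04)
x(-6)*(y + 101) + n = 1*(79 + 101) + 15584/49 = 1*180 + 15584/49 = 180 + 15584/49 = 24404/49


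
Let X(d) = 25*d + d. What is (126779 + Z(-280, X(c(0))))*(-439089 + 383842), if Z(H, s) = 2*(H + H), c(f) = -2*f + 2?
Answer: -6942282773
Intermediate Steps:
c(f) = 2 - 2*f
X(d) = 26*d
Z(H, s) = 4*H (Z(H, s) = 2*(2*H) = 4*H)
(126779 + Z(-280, X(c(0))))*(-439089 + 383842) = (126779 + 4*(-280))*(-439089 + 383842) = (126779 - 1120)*(-55247) = 125659*(-55247) = -6942282773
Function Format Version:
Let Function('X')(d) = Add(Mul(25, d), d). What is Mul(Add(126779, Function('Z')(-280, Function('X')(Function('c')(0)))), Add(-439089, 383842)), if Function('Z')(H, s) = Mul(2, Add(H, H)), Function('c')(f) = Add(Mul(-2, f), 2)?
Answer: -6942282773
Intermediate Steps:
Function('c')(f) = Add(2, Mul(-2, f))
Function('X')(d) = Mul(26, d)
Function('Z')(H, s) = Mul(4, H) (Function('Z')(H, s) = Mul(2, Mul(2, H)) = Mul(4, H))
Mul(Add(126779, Function('Z')(-280, Function('X')(Function('c')(0)))), Add(-439089, 383842)) = Mul(Add(126779, Mul(4, -280)), Add(-439089, 383842)) = Mul(Add(126779, -1120), -55247) = Mul(125659, -55247) = -6942282773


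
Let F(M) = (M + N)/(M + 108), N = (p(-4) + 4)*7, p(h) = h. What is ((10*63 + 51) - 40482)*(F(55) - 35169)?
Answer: 228158914092/163 ≈ 1.3997e+9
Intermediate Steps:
N = 0 (N = (-4 + 4)*7 = 0*7 = 0)
F(M) = M/(108 + M) (F(M) = (M + 0)/(M + 108) = M/(108 + M))
((10*63 + 51) - 40482)*(F(55) - 35169) = ((10*63 + 51) - 40482)*(55/(108 + 55) - 35169) = ((630 + 51) - 40482)*(55/163 - 35169) = (681 - 40482)*(55*(1/163) - 35169) = -39801*(55/163 - 35169) = -39801*(-5732492/163) = 228158914092/163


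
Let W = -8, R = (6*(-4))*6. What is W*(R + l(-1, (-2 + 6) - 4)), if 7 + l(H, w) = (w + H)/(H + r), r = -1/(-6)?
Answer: 5992/5 ≈ 1198.4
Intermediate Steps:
r = 1/6 (r = -1*(-1/6) = 1/6 ≈ 0.16667)
R = -144 (R = -24*6 = -144)
l(H, w) = -7 + (H + w)/(1/6 + H) (l(H, w) = -7 + (w + H)/(H + 1/6) = -7 + (H + w)/(1/6 + H))
W*(R + l(-1, (-2 + 6) - 4)) = -8*(-144 + (-7 - 36*(-1) + 6*((-2 + 6) - 4))/(1 + 6*(-1))) = -8*(-144 + (-7 + 36 + 6*(4 - 4))/(1 - 6)) = -8*(-144 + (-7 + 36 + 6*0)/(-5)) = -8*(-144 - (-7 + 36 + 0)/5) = -8*(-144 - 1/5*29) = -8*(-144 - 29/5) = -8*(-749/5) = 5992/5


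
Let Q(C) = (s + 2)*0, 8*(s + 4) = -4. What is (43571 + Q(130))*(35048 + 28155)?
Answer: 2753817913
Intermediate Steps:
s = -9/2 (s = -4 + (⅛)*(-4) = -4 - ½ = -9/2 ≈ -4.5000)
Q(C) = 0 (Q(C) = (-9/2 + 2)*0 = -5/2*0 = 0)
(43571 + Q(130))*(35048 + 28155) = (43571 + 0)*(35048 + 28155) = 43571*63203 = 2753817913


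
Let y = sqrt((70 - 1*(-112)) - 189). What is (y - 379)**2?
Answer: (379 - I*sqrt(7))**2 ≈ 1.4363e+5 - 2005.0*I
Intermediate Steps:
y = I*sqrt(7) (y = sqrt((70 + 112) - 189) = sqrt(182 - 189) = sqrt(-7) = I*sqrt(7) ≈ 2.6458*I)
(y - 379)**2 = (I*sqrt(7) - 379)**2 = (-379 + I*sqrt(7))**2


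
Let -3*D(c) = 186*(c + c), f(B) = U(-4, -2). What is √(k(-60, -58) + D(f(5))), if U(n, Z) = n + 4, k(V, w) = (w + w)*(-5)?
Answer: 2*√145 ≈ 24.083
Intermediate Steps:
k(V, w) = -10*w (k(V, w) = (2*w)*(-5) = -10*w)
U(n, Z) = 4 + n
f(B) = 0 (f(B) = 4 - 4 = 0)
D(c) = -124*c (D(c) = -62*(c + c) = -62*2*c = -124*c)
√(k(-60, -58) + D(f(5))) = √(-10*(-58) - 124*0) = √(580 + 0) = √580 = 2*√145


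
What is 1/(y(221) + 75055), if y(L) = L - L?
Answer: 1/75055 ≈ 1.3324e-5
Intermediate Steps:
y(L) = 0
1/(y(221) + 75055) = 1/(0 + 75055) = 1/75055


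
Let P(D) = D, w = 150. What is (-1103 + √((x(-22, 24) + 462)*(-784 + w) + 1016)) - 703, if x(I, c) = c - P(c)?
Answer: -1806 + 2*I*√72973 ≈ -1806.0 + 540.27*I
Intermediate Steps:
x(I, c) = 0 (x(I, c) = c - c = 0)
(-1103 + √((x(-22, 24) + 462)*(-784 + w) + 1016)) - 703 = (-1103 + √((0 + 462)*(-784 + 150) + 1016)) - 703 = (-1103 + √(462*(-634) + 1016)) - 703 = (-1103 + √(-292908 + 1016)) - 703 = (-1103 + √(-291892)) - 703 = (-1103 + 2*I*√72973) - 703 = -1806 + 2*I*√72973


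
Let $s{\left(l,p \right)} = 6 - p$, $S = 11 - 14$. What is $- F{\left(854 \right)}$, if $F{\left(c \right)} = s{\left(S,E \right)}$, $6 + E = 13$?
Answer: $1$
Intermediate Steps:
$S = -3$ ($S = 11 - 14 = -3$)
$E = 7$ ($E = -6 + 13 = 7$)
$F{\left(c \right)} = -1$ ($F{\left(c \right)} = 6 - 7 = -1$)
$- F{\left(854 \right)} = \left(-1\right) \left(-1\right) = 1$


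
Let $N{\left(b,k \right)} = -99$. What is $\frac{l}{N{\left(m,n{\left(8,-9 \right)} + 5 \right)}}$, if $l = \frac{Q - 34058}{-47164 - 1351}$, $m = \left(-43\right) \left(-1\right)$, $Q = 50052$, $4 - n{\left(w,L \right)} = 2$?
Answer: $\frac{1454}{436635} \approx 0.00333$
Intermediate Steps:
$n{\left(w,L \right)} = 2$ ($n{\left(w,L \right)} = 4 - 2 = 2$)
$m = 43$
$l = - \frac{15994}{48515}$ ($l = \frac{50052 - 34058}{-47164 - 1351} = \frac{15994}{-48515} = 15994 \left(- \frac{1}{48515}\right) = - \frac{15994}{48515} \approx -0.32967$)
$\frac{l}{N{\left(m,n{\left(8,-9 \right)} + 5 \right)}} = - \frac{15994}{48515 \left(-99\right)} = \left(- \frac{15994}{48515}\right) \left(- \frac{1}{99}\right) = \frac{1454}{436635}$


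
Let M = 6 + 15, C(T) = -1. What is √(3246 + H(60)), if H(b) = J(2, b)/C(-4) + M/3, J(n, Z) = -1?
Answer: √3254 ≈ 57.044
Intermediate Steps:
M = 21
H(b) = 8 (H(b) = -1/(-1) + 21/3 = -1*(-1) + 21*(⅓) = 1 + 7 = 8)
√(3246 + H(60)) = √(3246 + 8) = √3254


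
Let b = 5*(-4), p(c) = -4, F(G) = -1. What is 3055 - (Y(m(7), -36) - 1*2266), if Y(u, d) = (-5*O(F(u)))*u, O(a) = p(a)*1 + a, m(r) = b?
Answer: 5821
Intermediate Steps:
b = -20
m(r) = -20
O(a) = -4 + a (O(a) = -4*1 + a = -4 + a)
Y(u, d) = 25*u (Y(u, d) = (-5*(-4 - 1))*u = (-5*(-5))*u = 25*u)
3055 - (Y(m(7), -36) - 1*2266) = 3055 - (25*(-20) - 1*2266) = 3055 - (-500 - 2266) = 3055 - 1*(-2766) = 3055 + 2766 = 5821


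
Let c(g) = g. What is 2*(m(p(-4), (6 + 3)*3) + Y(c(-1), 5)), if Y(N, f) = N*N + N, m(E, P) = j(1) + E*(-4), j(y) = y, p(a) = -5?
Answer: 42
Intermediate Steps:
m(E, P) = 1 - 4*E (m(E, P) = 1 + E*(-4) = 1 - 4*E)
Y(N, f) = N + N² (Y(N, f) = N² + N = N + N²)
2*(m(p(-4), (6 + 3)*3) + Y(c(-1), 5)) = 2*((1 - 4*(-5)) - (1 - 1)) = 2*((1 + 20) - 1*0) = 2*(21 + 0) = 2*21 = 42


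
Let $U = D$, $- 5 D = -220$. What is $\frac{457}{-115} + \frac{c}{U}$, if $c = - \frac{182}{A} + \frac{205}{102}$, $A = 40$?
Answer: $- \frac{832325}{206448} \approx -4.0316$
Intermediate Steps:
$c = - \frac{2591}{1020}$ ($c = - \frac{182}{40} + \frac{205}{102} = \left(-182\right) \frac{1}{40} + 205 \cdot \frac{1}{102} = - \frac{91}{20} + \frac{205}{102} = - \frac{2591}{1020} \approx -2.5402$)
$D = 44$ ($D = \left(- \frac{1}{5}\right) \left(-220\right) = 44$)
$U = 44$
$\frac{457}{-115} + \frac{c}{U} = \frac{457}{-115} - \frac{2591}{1020 \cdot 44} = 457 \left(- \frac{1}{115}\right) - \frac{2591}{44880} = - \frac{457}{115} - \frac{2591}{44880} = - \frac{832325}{206448}$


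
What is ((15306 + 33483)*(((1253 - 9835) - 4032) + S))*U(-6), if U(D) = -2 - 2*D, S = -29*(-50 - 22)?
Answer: -5135530140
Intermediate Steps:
S = 2088 (S = -29*(-72) = 2088)
((15306 + 33483)*(((1253 - 9835) - 4032) + S))*U(-6) = ((15306 + 33483)*(((1253 - 9835) - 4032) + 2088))*(-2 - 2*(-6)) = (48789*((-8582 - 4032) + 2088))*(-2 + 12) = (48789*(-12614 + 2088))*10 = (48789*(-10526))*10 = -513553014*10 = -5135530140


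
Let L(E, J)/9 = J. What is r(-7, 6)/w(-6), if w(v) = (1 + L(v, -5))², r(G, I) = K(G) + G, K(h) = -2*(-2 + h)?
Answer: 1/176 ≈ 0.0056818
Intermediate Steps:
K(h) = 4 - 2*h
L(E, J) = 9*J
r(G, I) = 4 - G (r(G, I) = (4 - 2*G) + G = 4 - G)
w(v) = 1936 (w(v) = (1 + 9*(-5))² = (1 - 45)² = (-44)² = 1936)
r(-7, 6)/w(-6) = (4 - 1*(-7))/1936 = (4 + 7)*(1/1936) = 11*(1/1936) = 1/176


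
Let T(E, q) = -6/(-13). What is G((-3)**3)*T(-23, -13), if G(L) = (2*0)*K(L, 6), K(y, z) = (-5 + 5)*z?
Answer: 0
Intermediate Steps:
K(y, z) = 0 (K(y, z) = 0*z = 0)
T(E, q) = 6/13 (T(E, q) = -6*(-1/13) = 6/13)
G(L) = 0 (G(L) = (2*0)*0 = 0*0 = 0)
G((-3)**3)*T(-23, -13) = 0*(6/13) = 0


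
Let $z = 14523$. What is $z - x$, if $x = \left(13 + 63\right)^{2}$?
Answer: $8747$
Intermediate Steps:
$x = 5776$ ($x = 76^{2} = 5776$)
$z - x = 14523 - 5776 = 8747$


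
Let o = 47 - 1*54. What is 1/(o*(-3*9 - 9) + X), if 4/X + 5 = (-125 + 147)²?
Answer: 479/120712 ≈ 0.0039681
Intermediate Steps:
o = -7 (o = 47 - 54 = -7)
X = 4/479 (X = 4/(-5 + (-125 + 147)²) = 4/(-5 + 22²) = 4/(-5 + 484) = 4/479 ≈ 0.0083507)
1/(o*(-3*9 - 9) + X) = 1/(-7*(-3*9 - 9) + 4/479) = 1/(-7*(-27 - 9) + 4/479) = 1/(-7*(-36) + 4/479) = 1/(252 + 4/479) = 1/(120712/479) = 479/120712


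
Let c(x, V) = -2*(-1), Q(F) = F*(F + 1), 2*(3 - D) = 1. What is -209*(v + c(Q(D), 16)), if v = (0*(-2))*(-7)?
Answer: -418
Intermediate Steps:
D = 5/2 (D = 3 - 1/2*1 = 3 - 1/2 = 5/2 ≈ 2.5000)
Q(F) = F*(1 + F)
v = 0 (v = 0*(-7) = 0)
c(x, V) = 2
-209*(v + c(Q(D), 16)) = -209*(0 + 2) = -209*2 = -418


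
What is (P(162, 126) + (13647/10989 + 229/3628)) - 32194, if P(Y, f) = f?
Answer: -426145982153/13289364 ≈ -32067.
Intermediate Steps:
(P(162, 126) + (13647/10989 + 229/3628)) - 32194 = (126 + (13647/10989 + 229/3628)) - 32194 = (126 + (13647*(1/10989) + 229*(1/3628))) - 32194 = (126 + (4549/3663 + 229/3628)) - 32194 = (126 + 17342599/13289364) - 32194 = 1691802463/13289364 - 32194 = -426145982153/13289364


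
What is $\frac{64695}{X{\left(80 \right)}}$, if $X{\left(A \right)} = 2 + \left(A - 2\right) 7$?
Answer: $\frac{64695}{548} \approx 118.06$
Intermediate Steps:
$X{\left(A \right)} = -12 + 7 A$ ($X{\left(A \right)} = 2 + \left(-2 + A\right) 7 = 2 + \left(-14 + 7 A\right) = -12 + 7 A$)
$\frac{64695}{X{\left(80 \right)}} = \frac{64695}{-12 + 7 \cdot 80} = \frac{64695}{-12 + 560} = \frac{64695}{548}$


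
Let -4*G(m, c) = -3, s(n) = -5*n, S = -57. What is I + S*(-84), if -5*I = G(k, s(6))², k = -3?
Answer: 383031/80 ≈ 4787.9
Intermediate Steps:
G(m, c) = ¾ (G(m, c) = -¼*(-3) = ¾)
I = -9/80 (I = -(¾)²/5 = -⅕*9/16 = -9/80 ≈ -0.11250)
I + S*(-84) = -9/80 - 57*(-84) = -9/80 + 4788 = 383031/80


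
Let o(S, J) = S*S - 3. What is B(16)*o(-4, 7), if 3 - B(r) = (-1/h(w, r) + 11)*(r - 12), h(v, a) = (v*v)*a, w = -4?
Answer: -34099/64 ≈ -532.80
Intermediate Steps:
o(S, J) = -3 + S**2 (o(S, J) = S**2 - 3 = -3 + S**2)
h(v, a) = a*v**2 (h(v, a) = v**2*a = a*v**2)
B(r) = 3 - (-12 + r)*(11 - 1/(16*r)) (B(r) = 3 - (-1/(r*(-4)**2) + 11)*(r - 12) = 3 - (-1/(r*16) + 11)*(-12 + r) = 3 - (-1/(16*r) + 11)*(-12 + r) = 3 - (11 - 1/(16*r))*(-12 + r) = 3 - (-12 + r)*(11 - 1/(16*r)))
B(16)*o(-4, 7) = (2161/16 - 11*16 - 3/4/16)*(-3 + (-4)**2) = (2161/16 - 176 - 3/4*1/16)*(-3 + 16) = (2161/16 - 176 - 3/64)*13 = -2623/64*13 = -34099/64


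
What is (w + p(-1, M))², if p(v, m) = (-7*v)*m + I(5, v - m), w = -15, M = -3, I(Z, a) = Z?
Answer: 961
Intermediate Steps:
p(v, m) = 5 - 7*m*v (p(v, m) = (-7*v)*m + 5 = -7*m*v + 5 = 5 - 7*m*v)
(w + p(-1, M))² = (-15 + (5 - 7*(-3)*(-1)))² = (-15 + (5 - 21))² = (-15 - 16)² = (-31)² = 961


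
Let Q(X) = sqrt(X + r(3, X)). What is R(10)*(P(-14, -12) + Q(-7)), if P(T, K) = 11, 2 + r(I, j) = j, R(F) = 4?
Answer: 44 + 16*I ≈ 44.0 + 16.0*I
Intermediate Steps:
r(I, j) = -2 + j
Q(X) = sqrt(-2 + 2*X) (Q(X) = sqrt(X + (-2 + X)) = sqrt(-2 + 2*X))
R(10)*(P(-14, -12) + Q(-7)) = 4*(11 + sqrt(-2 + 2*(-7))) = 4*(11 + sqrt(-2 - 14)) = 4*(11 + sqrt(-16)) = 4*(11 + 4*I) = 44 + 16*I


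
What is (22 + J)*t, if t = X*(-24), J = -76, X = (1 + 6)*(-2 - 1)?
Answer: -27216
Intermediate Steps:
X = -21 (X = 7*(-3) = -21)
t = 504 (t = -21*(-24) = 504)
(22 + J)*t = (22 - 76)*504 = -54*504 = -27216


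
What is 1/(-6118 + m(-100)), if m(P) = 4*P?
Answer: -1/6518 ≈ -0.00015342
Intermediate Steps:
1/(-6118 + m(-100)) = 1/(-6118 + 4*(-100)) = 1/(-6118 - 400) = 1/(-6518) = -1/6518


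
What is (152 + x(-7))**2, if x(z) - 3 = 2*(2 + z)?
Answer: 21025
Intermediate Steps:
x(z) = 7 + 2*z (x(z) = 3 + 2*(2 + z) = 3 + (4 + 2*z) = 7 + 2*z)
(152 + x(-7))**2 = (152 + (7 + 2*(-7)))**2 = (152 + (7 - 14))**2 = (152 - 7)**2 = 145**2 = 21025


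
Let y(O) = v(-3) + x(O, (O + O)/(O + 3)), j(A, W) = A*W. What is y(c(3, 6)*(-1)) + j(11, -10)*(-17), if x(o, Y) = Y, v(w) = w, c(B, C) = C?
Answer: 1871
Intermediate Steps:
y(O) = -3 + 2*O/(3 + O) (y(O) = -3 + (O + O)/(O + 3) = -3 + (2*O)/(3 + O) = -3 + 2*O/(3 + O))
y(c(3, 6)*(-1)) + j(11, -10)*(-17) = (-9 - 6*(-1))/(3 + 6*(-1)) + (11*(-10))*(-17) = (-9 - 1*(-6))/(3 - 6) - 110*(-17) = (-9 + 6)/(-3) + 1870 = -1/3*(-3) + 1870 = 1 + 1870 = 1871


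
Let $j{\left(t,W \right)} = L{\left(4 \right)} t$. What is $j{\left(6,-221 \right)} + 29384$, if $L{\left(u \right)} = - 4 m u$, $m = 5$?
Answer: $28904$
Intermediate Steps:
$L{\left(u \right)} = - 20 u$ ($L{\left(u \right)} = \left(-4\right) 5 u = - 20 u$)
$j{\left(t,W \right)} = - 80 t$ ($j{\left(t,W \right)} = \left(-20\right) 4 t = - 80 t$)
$j{\left(6,-221 \right)} + 29384 = \left(-80\right) 6 + 29384 = -480 + 29384 = 28904$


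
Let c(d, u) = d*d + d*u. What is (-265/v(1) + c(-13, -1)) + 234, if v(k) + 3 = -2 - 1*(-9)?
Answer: 1399/4 ≈ 349.75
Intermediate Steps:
c(d, u) = d² + d*u
v(k) = 4 (v(k) = -3 + (-2 - 1*(-9)) = -3 + (-2 + 9) = -3 + 7 = 4)
(-265/v(1) + c(-13, -1)) + 234 = (-265/4 - 13*(-13 - 1)) + 234 = (-265*¼ - 13*(-14)) + 234 = (-265/4 + 182) + 234 = 463/4 + 234 = 1399/4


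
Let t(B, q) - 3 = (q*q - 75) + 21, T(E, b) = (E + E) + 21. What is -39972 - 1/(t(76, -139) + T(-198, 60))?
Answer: -755270941/18895 ≈ -39972.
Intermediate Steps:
T(E, b) = 21 + 2*E (T(E, b) = 2*E + 21 = 21 + 2*E)
t(B, q) = -51 + q² (t(B, q) = 3 + ((q*q - 75) + 21) = 3 + ((q² - 75) + 21) = 3 + ((-75 + q²) + 21) = 3 + (-54 + q²) = -51 + q²)
-39972 - 1/(t(76, -139) + T(-198, 60)) = -39972 - 1/((-51 + (-139)²) + (21 + 2*(-198))) = -39972 - 1/((-51 + 19321) + (21 - 396)) = -39972 - 1/(19270 - 375) = -39972 - 1/18895 = -755270941/18895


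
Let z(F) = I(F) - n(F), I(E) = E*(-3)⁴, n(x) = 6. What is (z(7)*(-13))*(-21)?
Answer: 153153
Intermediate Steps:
I(E) = 81*E (I(E) = E*81 = 81*E)
z(F) = -6 + 81*F (z(F) = 81*F - 1*6 = 81*F - 6 = -6 + 81*F)
(z(7)*(-13))*(-21) = ((-6 + 81*7)*(-13))*(-21) = ((-6 + 567)*(-13))*(-21) = (561*(-13))*(-21) = -7293*(-21) = 153153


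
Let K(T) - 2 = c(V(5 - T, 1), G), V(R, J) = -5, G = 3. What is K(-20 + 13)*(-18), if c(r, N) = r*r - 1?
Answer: -468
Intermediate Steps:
c(r, N) = -1 + r² (c(r, N) = r² - 1 = -1 + r²)
K(T) = 26 (K(T) = 2 + (-1 + (-5)²) = 2 + (-1 + 25) = 2 + 24 = 26)
K(-20 + 13)*(-18) = 26*(-18) = -468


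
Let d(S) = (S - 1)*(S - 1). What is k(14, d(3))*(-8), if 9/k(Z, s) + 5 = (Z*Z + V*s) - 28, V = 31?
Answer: -72/287 ≈ -0.25087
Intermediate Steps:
d(S) = (-1 + S)**2 (d(S) = (-1 + S)*(-1 + S) = (-1 + S)**2)
k(Z, s) = 9/(-33 + Z**2 + 31*s) (k(Z, s) = 9/(-5 + ((Z*Z + 31*s) - 28)) = 9/(-5 + ((Z**2 + 31*s) - 28)) = 9/(-5 + (-28 + Z**2 + 31*s)) = 9/(-33 + Z**2 + 31*s))
k(14, d(3))*(-8) = (9/(-33 + 14**2 + 31*(-1 + 3)**2))*(-8) = (9/(-33 + 196 + 31*2**2))*(-8) = (9/(-33 + 196 + 31*4))*(-8) = (9/(-33 + 196 + 124))*(-8) = (9/287)*(-8) = -72/287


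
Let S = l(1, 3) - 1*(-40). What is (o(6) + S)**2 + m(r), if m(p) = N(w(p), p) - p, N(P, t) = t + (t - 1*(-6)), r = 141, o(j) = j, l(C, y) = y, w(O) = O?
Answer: 2548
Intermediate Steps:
S = 43 (S = 3 - 1*(-40) = 3 + 40 = 43)
N(P, t) = 6 + 2*t (N(P, t) = t + (t + 6) = t + (6 + t) = 6 + 2*t)
m(p) = 6 + p (m(p) = (6 + 2*p) - p = 6 + p)
(o(6) + S)**2 + m(r) = (6 + 43)**2 + (6 + 141) = 49**2 + 147 = 2401 + 147 = 2548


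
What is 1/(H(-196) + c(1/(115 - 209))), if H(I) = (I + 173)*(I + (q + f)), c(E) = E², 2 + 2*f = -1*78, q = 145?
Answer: 8836/18493749 ≈ 0.00047778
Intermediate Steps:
f = -40 (f = -1 + (-1*78)/2 = -1 + (½)*(-78) = -1 - 39 = -40)
H(I) = (105 + I)*(173 + I) (H(I) = (I + 173)*(I + (145 - 40)) = (173 + I)*(I + 105) = (173 + I)*(105 + I) = (105 + I)*(173 + I))
1/(H(-196) + c(1/(115 - 209))) = 1/((18165 + (-196)² + 278*(-196)) + (1/(115 - 209))²) = 1/((18165 + 38416 - 54488) + (1/(-94))²) = 1/(2093 + (-1/94)²) = 1/(2093 + 1/8836) = 1/(18493749/8836) = 8836/18493749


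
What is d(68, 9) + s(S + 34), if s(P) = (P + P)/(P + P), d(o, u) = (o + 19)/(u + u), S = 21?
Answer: 35/6 ≈ 5.8333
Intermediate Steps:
d(o, u) = (19 + o)/(2*u) (d(o, u) = (19 + o)/((2*u)) = (19 + o)*(1/(2*u)) = (19 + o)/(2*u))
s(P) = 1 (s(P) = (2*P)/((2*P)) = (2*P)*(1/(2*P)) = 1)
d(68, 9) + s(S + 34) = (½)*(19 + 68)/9 + 1 = (½)*(⅑)*87 + 1 = 29/6 + 1 = 35/6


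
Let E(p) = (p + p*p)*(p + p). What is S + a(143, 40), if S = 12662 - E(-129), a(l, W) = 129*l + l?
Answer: 4291348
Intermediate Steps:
a(l, W) = 130*l
E(p) = 2*p*(p + p²) (E(p) = (p + p²)*(2*p) = 2*p*(p + p²))
S = 4272758 (S = 12662 - 2*(-129)²*(1 - 129) = 12662 - 2*16641*(-128) = 12662 - 1*(-4260096) = 12662 + 4260096 = 4272758)
S + a(143, 40) = 4272758 + 130*143 = 4272758 + 18590 = 4291348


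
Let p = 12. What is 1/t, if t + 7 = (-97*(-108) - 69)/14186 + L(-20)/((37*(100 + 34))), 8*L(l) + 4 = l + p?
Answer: -70334188/440762689 ≈ -0.15957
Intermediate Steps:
L(l) = 1 + l/8 (L(l) = -1/2 + (l + 12)/8 = -1/2 + (12 + l)/8 = -1/2 + (3/2 + l/8) = 1 + l/8)
t = -440762689/70334188 (t = -7 + ((-97*(-108) - 69)/14186 + (1 + (1/8)*(-20))/((37*(100 + 34)))) = -7 + ((10476 - 69)*(1/14186) + (1 - 5/2)/((37*134))) = -7 + (10407*(1/14186) - 3/2/4958) = -7 + (10407/14186 - 3/2*1/4958) = -7 + (10407/14186 - 3/9916) = -7 + 51576627/70334188 = -440762689/70334188 ≈ -6.2667)
1/t = 1/(-440762689/70334188) = -70334188/440762689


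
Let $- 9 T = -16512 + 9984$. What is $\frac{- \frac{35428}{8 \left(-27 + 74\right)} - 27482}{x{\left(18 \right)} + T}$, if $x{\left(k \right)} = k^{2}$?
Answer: $- \frac{7776495}{295912} \approx -26.28$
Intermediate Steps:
$T = \frac{2176}{3}$ ($T = - \frac{-16512 + 9984}{9} = \left(- \frac{1}{9}\right) \left(-6528\right) = \frac{2176}{3} \approx 725.33$)
$\frac{- \frac{35428}{8 \left(-27 + 74\right)} - 27482}{x{\left(18 \right)} + T} = \frac{- \frac{35428}{8 \left(-27 + 74\right)} - 27482}{18^{2} + \frac{2176}{3}} = \frac{- \frac{35428}{8 \cdot 47} - 27482}{324 + \frac{2176}{3}} = \frac{- \frac{35428}{376} - 27482}{\frac{3148}{3}} = \left(\left(-35428\right) \frac{1}{376} - 27482\right) \frac{3}{3148} = \left(- \frac{8857}{94} - 27482\right) \frac{3}{3148} = \left(- \frac{2592165}{94}\right) \frac{3}{3148} = - \frac{7776495}{295912}$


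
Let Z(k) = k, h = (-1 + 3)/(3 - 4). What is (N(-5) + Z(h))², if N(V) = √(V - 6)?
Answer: (2 - I*√11)² ≈ -7.0 - 13.266*I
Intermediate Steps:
h = -2 (h = 2/(-1) = 2*(-1) = -2)
N(V) = √(-6 + V)
(N(-5) + Z(h))² = (√(-6 - 5) - 2)² = (√(-11) - 2)² = (I*√11 - 2)² = (-2 + I*√11)²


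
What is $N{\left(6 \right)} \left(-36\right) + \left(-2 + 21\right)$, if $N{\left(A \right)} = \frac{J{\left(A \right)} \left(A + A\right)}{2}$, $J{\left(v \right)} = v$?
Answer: $-1277$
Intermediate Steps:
$N{\left(A \right)} = A^{2}$ ($N{\left(A \right)} = \frac{A \left(A + A\right)}{2} = A 2 A \frac{1}{2} = 2 A^{2} \cdot \frac{1}{2} = A^{2}$)
$N{\left(6 \right)} \left(-36\right) + \left(-2 + 21\right) = 6^{2} \left(-36\right) + \left(-2 + 21\right) = 36 \left(-36\right) + 19 = -1296 + 19 = -1277$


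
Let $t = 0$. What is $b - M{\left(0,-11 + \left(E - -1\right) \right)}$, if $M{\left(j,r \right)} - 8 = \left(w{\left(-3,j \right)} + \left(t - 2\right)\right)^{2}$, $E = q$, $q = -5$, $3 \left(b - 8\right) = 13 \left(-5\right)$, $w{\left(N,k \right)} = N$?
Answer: $- \frac{140}{3} \approx -46.667$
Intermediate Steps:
$b = - \frac{41}{3}$ ($b = 8 + \frac{13 \left(-5\right)}{3} = 8 + \frac{1}{3} \left(-65\right) = 8 - \frac{65}{3} = - \frac{41}{3} \approx -13.667$)
$E = -5$
$M{\left(j,r \right)} = 33$ ($M{\left(j,r \right)} = 8 + \left(-3 + \left(0 - 2\right)\right)^{2} = 8 + \left(-3 - 2\right)^{2} = 8 + \left(-5\right)^{2} = 8 + 25 = 33$)
$b - M{\left(0,-11 + \left(E - -1\right) \right)} = - \frac{41}{3} - 33 = - \frac{140}{3}$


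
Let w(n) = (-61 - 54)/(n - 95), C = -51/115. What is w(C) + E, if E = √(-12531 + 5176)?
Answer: 13225/10976 + I*√7355 ≈ 1.2049 + 85.761*I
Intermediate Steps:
E = I*√7355 (E = √(-7355) = I*√7355 ≈ 85.761*I)
C = -51/115 (C = -51*1/115 = -51/115 ≈ -0.44348)
w(n) = -115/(-95 + n)
w(C) + E = -115/(-95 - 51/115) + I*√7355 = -115/(-10976/115) + I*√7355 = -115*(-115/10976) + I*√7355 = 13225/10976 + I*√7355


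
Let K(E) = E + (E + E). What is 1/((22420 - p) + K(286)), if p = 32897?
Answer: -1/9619 ≈ -0.00010396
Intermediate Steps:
K(E) = 3*E (K(E) = E + 2*E = 3*E)
1/((22420 - p) + K(286)) = 1/((22420 - 1*32897) + 3*286) = 1/((22420 - 32897) + 858) = 1/(-10477 + 858) = 1/(-9619) = -1/9619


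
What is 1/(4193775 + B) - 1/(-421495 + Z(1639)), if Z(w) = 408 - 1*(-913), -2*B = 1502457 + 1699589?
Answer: 1506463/544703489424 ≈ 2.7657e-6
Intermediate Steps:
B = -1601023 (B = -(1502457 + 1699589)/2 = -½*3202046 = -1601023)
Z(w) = 1321 (Z(w) = 408 + 913 = 1321)
1/(4193775 + B) - 1/(-421495 + Z(1639)) = 1/(4193775 - 1601023) - 1/(-421495 + 1321) = 1/2592752 - 1/(-420174) = 1/2592752 - 1*(-1/420174) = 1/2592752 + 1/420174 = 1506463/544703489424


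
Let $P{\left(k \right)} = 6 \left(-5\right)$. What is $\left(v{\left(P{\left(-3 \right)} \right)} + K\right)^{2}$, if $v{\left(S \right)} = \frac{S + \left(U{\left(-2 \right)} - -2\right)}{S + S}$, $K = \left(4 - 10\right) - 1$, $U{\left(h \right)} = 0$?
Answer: $\frac{9604}{225} \approx 42.684$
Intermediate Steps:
$P{\left(k \right)} = -30$
$K = -7$ ($K = -6 - 1 = -7$)
$v{\left(S \right)} = \frac{2 + S}{2 S}$ ($v{\left(S \right)} = \frac{S + \left(0 - -2\right)}{S + S} = \frac{S + \left(0 + 2\right)}{2 S} = \left(S + 2\right) \frac{1}{2 S} = \left(2 + S\right) \frac{1}{2 S} = \frac{2 + S}{2 S}$)
$\left(v{\left(P{\left(-3 \right)} \right)} + K\right)^{2} = \left(\frac{2 - 30}{2 \left(-30\right)} - 7\right)^{2} = \left(\frac{1}{2} \left(- \frac{1}{30}\right) \left(-28\right) - 7\right)^{2} = \left(\frac{7}{15} - 7\right)^{2} = \left(- \frac{98}{15}\right)^{2} = \frac{9604}{225}$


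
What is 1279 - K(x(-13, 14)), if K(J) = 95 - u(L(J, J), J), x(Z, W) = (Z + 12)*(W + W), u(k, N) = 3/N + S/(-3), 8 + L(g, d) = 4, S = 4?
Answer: 99335/84 ≈ 1182.6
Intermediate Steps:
L(g, d) = -4 (L(g, d) = -8 + 4 = -4)
u(k, N) = -4/3 + 3/N (u(k, N) = 3/N + 4/(-3) = 3/N + 4*(-⅓) = 3/N - 4/3 = -4/3 + 3/N)
x(Z, W) = 2*W*(12 + Z) (x(Z, W) = (12 + Z)*(2*W) = 2*W*(12 + Z))
K(J) = 289/3 - 3/J (K(J) = 95 - (-4/3 + 3/J) = 95 + (4/3 - 3/J) = 289/3 - 3/J)
1279 - K(x(-13, 14)) = 1279 - (289/3 - 3*1/(28*(12 - 13))) = 1279 - (289/3 - 3/(2*14*(-1))) = 1279 - (289/3 - 3/(-28)) = 1279 - (289/3 - 3*(-1/28)) = 1279 - (289/3 + 3/28) = 1279 - 1*8101/84 = 1279 - 8101/84 = 99335/84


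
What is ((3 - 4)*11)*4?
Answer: -44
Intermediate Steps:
((3 - 4)*11)*4 = -1*11*4 = -11*4 = -44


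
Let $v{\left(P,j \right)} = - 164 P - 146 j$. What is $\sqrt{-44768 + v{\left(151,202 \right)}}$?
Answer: $4 i \sqrt{6189} \approx 314.68 i$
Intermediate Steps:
$\sqrt{-44768 + v{\left(151,202 \right)}} = \sqrt{-44768 - 54256} = \sqrt{-99024} = 4 i \sqrt{6189}$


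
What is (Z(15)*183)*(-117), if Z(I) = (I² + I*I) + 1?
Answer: -9656361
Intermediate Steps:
Z(I) = 1 + 2*I² (Z(I) = (I² + I²) + 1 = 2*I² + 1 = 1 + 2*I²)
(Z(15)*183)*(-117) = ((1 + 2*15²)*183)*(-117) = ((1 + 2*225)*183)*(-117) = ((1 + 450)*183)*(-117) = (451*183)*(-117) = 82533*(-117) = -9656361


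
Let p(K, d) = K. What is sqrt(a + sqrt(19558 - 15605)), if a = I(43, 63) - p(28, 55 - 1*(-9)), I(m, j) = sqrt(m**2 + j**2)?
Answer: sqrt(-28 + sqrt(3953) + sqrt(5818)) ≈ 10.543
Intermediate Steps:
I(m, j) = sqrt(j**2 + m**2)
a = -28 + sqrt(5818) (a = sqrt(63**2 + 43**2) - 1*28 = sqrt(3969 + 1849) - 28 = sqrt(5818) - 28 = -28 + sqrt(5818) ≈ 48.276)
sqrt(a + sqrt(19558 - 15605)) = sqrt((-28 + sqrt(5818)) + sqrt(19558 - 15605)) = sqrt((-28 + sqrt(5818)) + sqrt(3953)) = sqrt(-28 + sqrt(3953) + sqrt(5818))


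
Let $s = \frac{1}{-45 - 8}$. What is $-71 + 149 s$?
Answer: $- \frac{3912}{53} \approx -73.811$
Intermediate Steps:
$s = - \frac{1}{53}$ ($s = \frac{1}{-53} = - \frac{1}{53} \approx -0.018868$)
$-71 + 149 s = -71 + 149 \left(- \frac{1}{53}\right) = -71 - \frac{149}{53} = - \frac{3912}{53}$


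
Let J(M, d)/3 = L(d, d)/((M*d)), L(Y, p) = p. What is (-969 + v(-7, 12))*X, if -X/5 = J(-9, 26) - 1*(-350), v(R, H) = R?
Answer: 5119120/3 ≈ 1.7064e+6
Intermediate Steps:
J(M, d) = 3/M (J(M, d) = 3*(d/((M*d))) = 3*((1/(M*d))*d) = 3/M)
X = -5245/3 (X = -5*(3/(-9) - 1*(-350)) = -5*(3*(-⅑) + 350) = -5*(-⅓ + 350) = -5*1049/3 = -5245/3 ≈ -1748.3)
(-969 + v(-7, 12))*X = (-969 - 7)*(-5245/3) = -976*(-5245/3) = 5119120/3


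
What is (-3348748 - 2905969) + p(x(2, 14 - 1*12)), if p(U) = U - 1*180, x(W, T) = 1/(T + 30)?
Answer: -200156703/32 ≈ -6.2549e+6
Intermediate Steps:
x(W, T) = 1/(30 + T)
p(U) = -180 + U (p(U) = U - 180 = -180 + U)
(-3348748 - 2905969) + p(x(2, 14 - 1*12)) = (-3348748 - 2905969) + (-180 + 1/(30 + (14 - 1*12))) = -6254717 + (-180 + 1/(30 + (14 - 12))) = -6254717 + (-180 + 1/(30 + 2)) = -6254717 + (-180 + 1/32) = -6254717 - 5759/32 = -200156703/32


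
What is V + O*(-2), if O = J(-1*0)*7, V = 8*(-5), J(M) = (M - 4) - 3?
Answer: 58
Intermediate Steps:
J(M) = -7 + M (J(M) = (-4 + M) - 3 = -7 + M)
V = -40
O = -49 (O = (-7 - 1*0)*7 = (-7 + 0)*7 = -7*7 = -49)
V + O*(-2) = -40 - 49*(-2) = -40 + 98 = 58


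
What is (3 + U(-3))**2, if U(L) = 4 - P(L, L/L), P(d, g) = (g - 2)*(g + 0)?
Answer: 64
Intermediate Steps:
P(d, g) = g*(-2 + g) (P(d, g) = (-2 + g)*g = g*(-2 + g))
U(L) = 5 (U(L) = 4 - L/L*(-2 + L/L) = 4 - (-2 + 1) = 4 - (-1) = 4 - 1*(-1) = 4 + 1 = 5)
(3 + U(-3))**2 = (3 + 5)**2 = 8**2 = 64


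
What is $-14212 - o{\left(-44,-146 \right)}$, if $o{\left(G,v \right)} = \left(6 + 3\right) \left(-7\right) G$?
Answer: $-16984$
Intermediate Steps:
$o{\left(G,v \right)} = - 63 G$ ($o{\left(G,v \right)} = 9 \left(-7\right) G = - 63 G$)
$-14212 - o{\left(-44,-146 \right)} = -14212 - \left(-63\right) \left(-44\right) = -14212 - 2772 = -16984$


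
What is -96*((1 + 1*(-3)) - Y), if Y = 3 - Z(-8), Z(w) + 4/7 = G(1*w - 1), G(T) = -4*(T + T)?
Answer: -44640/7 ≈ -6377.1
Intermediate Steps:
G(T) = -8*T
Z(w) = 52/7 - 8*w (Z(w) = -4/7 - 8*(1*w - 1) = -4/7 - 8*(w - 1) = -4/7 - 8*(-1 + w) = -4/7 + (8 - 8*w) = 52/7 - 8*w)
Y = -479/7 (Y = 3 - (52/7 - 8*(-8)) = 3 - (52/7 + 64) = 3 - 1*500/7 = 3 - 500/7 = -479/7 ≈ -68.429)
-96*((1 + 1*(-3)) - Y) = -96*((1 + 1*(-3)) - 1*(-479/7)) = -96*((1 - 3) + 479/7) = -96*(-2 + 479/7) = -96*465/7 = -44640/7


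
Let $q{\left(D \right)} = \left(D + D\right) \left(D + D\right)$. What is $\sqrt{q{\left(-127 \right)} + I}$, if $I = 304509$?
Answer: $5 \sqrt{14761} \approx 607.47$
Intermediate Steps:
$q{\left(D \right)} = 4 D^{2}$ ($q{\left(D \right)} = 2 D 2 D = 4 D^{2}$)
$\sqrt{q{\left(-127 \right)} + I} = \sqrt{4 \left(-127\right)^{2} + 304509} = \sqrt{4 \cdot 16129 + 304509} = \sqrt{64516 + 304509} = \sqrt{369025} = 5 \sqrt{14761}$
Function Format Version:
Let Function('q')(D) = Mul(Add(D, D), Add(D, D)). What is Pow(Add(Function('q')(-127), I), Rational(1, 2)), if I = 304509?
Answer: Mul(5, Pow(14761, Rational(1, 2))) ≈ 607.47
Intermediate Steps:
Function('q')(D) = Mul(4, Pow(D, 2)) (Function('q')(D) = Mul(Mul(2, D), Mul(2, D)) = Mul(4, Pow(D, 2)))
Pow(Add(Function('q')(-127), I), Rational(1, 2)) = Pow(Add(Mul(4, Pow(-127, 2)), 304509), Rational(1, 2)) = Pow(Add(Mul(4, 16129), 304509), Rational(1, 2)) = Pow(Add(64516, 304509), Rational(1, 2)) = Pow(369025, Rational(1, 2)) = Mul(5, Pow(14761, Rational(1, 2)))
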